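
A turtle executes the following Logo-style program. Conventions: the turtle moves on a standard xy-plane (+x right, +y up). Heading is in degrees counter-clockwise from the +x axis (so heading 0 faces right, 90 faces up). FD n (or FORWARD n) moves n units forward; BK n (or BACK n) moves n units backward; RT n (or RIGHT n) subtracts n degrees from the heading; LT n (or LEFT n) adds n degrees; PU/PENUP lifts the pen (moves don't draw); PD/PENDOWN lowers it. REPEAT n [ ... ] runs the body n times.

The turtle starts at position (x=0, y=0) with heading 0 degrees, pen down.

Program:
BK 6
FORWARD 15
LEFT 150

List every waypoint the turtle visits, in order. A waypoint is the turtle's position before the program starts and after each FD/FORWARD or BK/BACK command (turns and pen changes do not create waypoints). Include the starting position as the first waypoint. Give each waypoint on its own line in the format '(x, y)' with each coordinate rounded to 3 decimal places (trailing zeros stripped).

Answer: (0, 0)
(-6, 0)
(9, 0)

Derivation:
Executing turtle program step by step:
Start: pos=(0,0), heading=0, pen down
BK 6: (0,0) -> (-6,0) [heading=0, draw]
FD 15: (-6,0) -> (9,0) [heading=0, draw]
LT 150: heading 0 -> 150
Final: pos=(9,0), heading=150, 2 segment(s) drawn
Waypoints (3 total):
(0, 0)
(-6, 0)
(9, 0)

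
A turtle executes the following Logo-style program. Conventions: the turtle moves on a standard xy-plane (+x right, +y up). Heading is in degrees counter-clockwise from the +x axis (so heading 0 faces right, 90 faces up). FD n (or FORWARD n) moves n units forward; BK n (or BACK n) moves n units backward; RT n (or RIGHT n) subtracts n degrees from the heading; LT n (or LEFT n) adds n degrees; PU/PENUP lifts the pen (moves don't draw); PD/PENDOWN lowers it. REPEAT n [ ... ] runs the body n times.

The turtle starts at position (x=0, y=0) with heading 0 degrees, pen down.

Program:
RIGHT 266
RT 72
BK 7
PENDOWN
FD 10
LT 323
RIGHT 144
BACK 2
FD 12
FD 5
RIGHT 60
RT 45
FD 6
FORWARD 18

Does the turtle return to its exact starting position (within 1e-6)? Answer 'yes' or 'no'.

Answer: no

Derivation:
Executing turtle program step by step:
Start: pos=(0,0), heading=0, pen down
RT 266: heading 0 -> 94
RT 72: heading 94 -> 22
BK 7: (0,0) -> (-6.49,-2.622) [heading=22, draw]
PD: pen down
FD 10: (-6.49,-2.622) -> (2.782,1.124) [heading=22, draw]
LT 323: heading 22 -> 345
RT 144: heading 345 -> 201
BK 2: (2.782,1.124) -> (4.649,1.841) [heading=201, draw]
FD 12: (4.649,1.841) -> (-6.554,-2.46) [heading=201, draw]
FD 5: (-6.554,-2.46) -> (-11.222,-4.252) [heading=201, draw]
RT 60: heading 201 -> 141
RT 45: heading 141 -> 96
FD 6: (-11.222,-4.252) -> (-11.849,1.715) [heading=96, draw]
FD 18: (-11.849,1.715) -> (-13.731,19.617) [heading=96, draw]
Final: pos=(-13.731,19.617), heading=96, 7 segment(s) drawn

Start position: (0, 0)
Final position: (-13.731, 19.617)
Distance = 23.945; >= 1e-6 -> NOT closed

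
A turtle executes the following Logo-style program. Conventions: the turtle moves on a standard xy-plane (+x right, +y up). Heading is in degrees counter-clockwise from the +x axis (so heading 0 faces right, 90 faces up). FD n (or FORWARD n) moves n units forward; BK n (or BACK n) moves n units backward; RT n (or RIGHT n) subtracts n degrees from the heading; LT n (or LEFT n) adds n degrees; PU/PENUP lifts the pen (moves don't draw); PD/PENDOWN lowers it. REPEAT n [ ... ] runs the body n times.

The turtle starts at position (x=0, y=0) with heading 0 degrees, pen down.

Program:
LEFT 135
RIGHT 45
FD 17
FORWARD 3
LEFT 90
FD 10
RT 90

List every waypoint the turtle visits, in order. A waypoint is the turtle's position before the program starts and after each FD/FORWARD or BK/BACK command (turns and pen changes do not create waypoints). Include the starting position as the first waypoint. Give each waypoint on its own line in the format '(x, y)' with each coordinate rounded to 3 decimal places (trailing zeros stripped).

Answer: (0, 0)
(0, 17)
(0, 20)
(-10, 20)

Derivation:
Executing turtle program step by step:
Start: pos=(0,0), heading=0, pen down
LT 135: heading 0 -> 135
RT 45: heading 135 -> 90
FD 17: (0,0) -> (0,17) [heading=90, draw]
FD 3: (0,17) -> (0,20) [heading=90, draw]
LT 90: heading 90 -> 180
FD 10: (0,20) -> (-10,20) [heading=180, draw]
RT 90: heading 180 -> 90
Final: pos=(-10,20), heading=90, 3 segment(s) drawn
Waypoints (4 total):
(0, 0)
(0, 17)
(0, 20)
(-10, 20)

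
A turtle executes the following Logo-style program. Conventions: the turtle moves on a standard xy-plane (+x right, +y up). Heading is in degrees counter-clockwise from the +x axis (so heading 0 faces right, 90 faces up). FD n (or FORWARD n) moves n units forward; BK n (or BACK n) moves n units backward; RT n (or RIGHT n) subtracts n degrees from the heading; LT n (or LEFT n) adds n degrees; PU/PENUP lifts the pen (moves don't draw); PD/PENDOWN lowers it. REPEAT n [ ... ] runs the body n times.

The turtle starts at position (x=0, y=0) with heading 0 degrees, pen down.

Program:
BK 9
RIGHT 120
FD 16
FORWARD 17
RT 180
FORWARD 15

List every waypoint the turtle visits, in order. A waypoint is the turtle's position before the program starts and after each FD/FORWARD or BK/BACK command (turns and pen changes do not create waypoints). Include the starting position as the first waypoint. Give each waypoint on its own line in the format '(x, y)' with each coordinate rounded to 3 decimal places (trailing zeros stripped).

Answer: (0, 0)
(-9, 0)
(-17, -13.856)
(-25.5, -28.579)
(-18, -15.588)

Derivation:
Executing turtle program step by step:
Start: pos=(0,0), heading=0, pen down
BK 9: (0,0) -> (-9,0) [heading=0, draw]
RT 120: heading 0 -> 240
FD 16: (-9,0) -> (-17,-13.856) [heading=240, draw]
FD 17: (-17,-13.856) -> (-25.5,-28.579) [heading=240, draw]
RT 180: heading 240 -> 60
FD 15: (-25.5,-28.579) -> (-18,-15.588) [heading=60, draw]
Final: pos=(-18,-15.588), heading=60, 4 segment(s) drawn
Waypoints (5 total):
(0, 0)
(-9, 0)
(-17, -13.856)
(-25.5, -28.579)
(-18, -15.588)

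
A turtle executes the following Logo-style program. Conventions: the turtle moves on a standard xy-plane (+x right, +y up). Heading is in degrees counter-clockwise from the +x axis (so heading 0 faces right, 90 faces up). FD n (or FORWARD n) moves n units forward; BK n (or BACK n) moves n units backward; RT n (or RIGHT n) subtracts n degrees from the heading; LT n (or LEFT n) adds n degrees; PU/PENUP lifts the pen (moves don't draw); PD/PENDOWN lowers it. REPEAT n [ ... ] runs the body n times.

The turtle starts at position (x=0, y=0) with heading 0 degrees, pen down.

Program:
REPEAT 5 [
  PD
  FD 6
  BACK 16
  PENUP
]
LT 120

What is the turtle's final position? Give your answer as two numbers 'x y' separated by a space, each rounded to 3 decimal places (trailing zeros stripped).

Answer: -50 0

Derivation:
Executing turtle program step by step:
Start: pos=(0,0), heading=0, pen down
REPEAT 5 [
  -- iteration 1/5 --
  PD: pen down
  FD 6: (0,0) -> (6,0) [heading=0, draw]
  BK 16: (6,0) -> (-10,0) [heading=0, draw]
  PU: pen up
  -- iteration 2/5 --
  PD: pen down
  FD 6: (-10,0) -> (-4,0) [heading=0, draw]
  BK 16: (-4,0) -> (-20,0) [heading=0, draw]
  PU: pen up
  -- iteration 3/5 --
  PD: pen down
  FD 6: (-20,0) -> (-14,0) [heading=0, draw]
  BK 16: (-14,0) -> (-30,0) [heading=0, draw]
  PU: pen up
  -- iteration 4/5 --
  PD: pen down
  FD 6: (-30,0) -> (-24,0) [heading=0, draw]
  BK 16: (-24,0) -> (-40,0) [heading=0, draw]
  PU: pen up
  -- iteration 5/5 --
  PD: pen down
  FD 6: (-40,0) -> (-34,0) [heading=0, draw]
  BK 16: (-34,0) -> (-50,0) [heading=0, draw]
  PU: pen up
]
LT 120: heading 0 -> 120
Final: pos=(-50,0), heading=120, 10 segment(s) drawn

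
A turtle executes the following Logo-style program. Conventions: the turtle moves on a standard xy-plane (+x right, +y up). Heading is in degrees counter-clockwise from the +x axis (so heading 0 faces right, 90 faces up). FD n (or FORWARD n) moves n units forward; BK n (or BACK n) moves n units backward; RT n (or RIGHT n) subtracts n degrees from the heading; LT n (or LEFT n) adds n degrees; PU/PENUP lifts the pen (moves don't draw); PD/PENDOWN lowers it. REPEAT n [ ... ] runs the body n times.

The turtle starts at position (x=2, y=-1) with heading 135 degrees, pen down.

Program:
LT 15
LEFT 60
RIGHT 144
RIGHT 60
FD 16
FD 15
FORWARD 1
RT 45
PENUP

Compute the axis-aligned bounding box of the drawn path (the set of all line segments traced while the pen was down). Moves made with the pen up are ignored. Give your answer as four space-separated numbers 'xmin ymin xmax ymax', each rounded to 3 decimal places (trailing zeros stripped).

Executing turtle program step by step:
Start: pos=(2,-1), heading=135, pen down
LT 15: heading 135 -> 150
LT 60: heading 150 -> 210
RT 144: heading 210 -> 66
RT 60: heading 66 -> 6
FD 16: (2,-1) -> (17.912,0.672) [heading=6, draw]
FD 15: (17.912,0.672) -> (32.83,2.24) [heading=6, draw]
FD 1: (32.83,2.24) -> (33.825,2.345) [heading=6, draw]
RT 45: heading 6 -> 321
PU: pen up
Final: pos=(33.825,2.345), heading=321, 3 segment(s) drawn

Segment endpoints: x in {2, 17.912, 32.83, 33.825}, y in {-1, 0.672, 2.24, 2.345}
xmin=2, ymin=-1, xmax=33.825, ymax=2.345

Answer: 2 -1 33.825 2.345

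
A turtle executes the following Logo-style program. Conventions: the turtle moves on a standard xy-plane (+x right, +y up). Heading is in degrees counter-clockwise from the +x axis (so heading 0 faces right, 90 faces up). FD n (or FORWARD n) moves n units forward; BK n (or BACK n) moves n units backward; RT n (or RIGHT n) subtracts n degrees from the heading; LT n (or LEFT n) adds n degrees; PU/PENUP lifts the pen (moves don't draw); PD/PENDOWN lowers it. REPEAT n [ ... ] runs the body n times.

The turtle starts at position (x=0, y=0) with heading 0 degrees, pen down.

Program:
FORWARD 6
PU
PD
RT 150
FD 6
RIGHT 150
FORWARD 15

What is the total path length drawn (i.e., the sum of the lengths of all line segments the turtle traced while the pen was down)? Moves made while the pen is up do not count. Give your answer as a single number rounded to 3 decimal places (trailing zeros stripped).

Answer: 27

Derivation:
Executing turtle program step by step:
Start: pos=(0,0), heading=0, pen down
FD 6: (0,0) -> (6,0) [heading=0, draw]
PU: pen up
PD: pen down
RT 150: heading 0 -> 210
FD 6: (6,0) -> (0.804,-3) [heading=210, draw]
RT 150: heading 210 -> 60
FD 15: (0.804,-3) -> (8.304,9.99) [heading=60, draw]
Final: pos=(8.304,9.99), heading=60, 3 segment(s) drawn

Segment lengths:
  seg 1: (0,0) -> (6,0), length = 6
  seg 2: (6,0) -> (0.804,-3), length = 6
  seg 3: (0.804,-3) -> (8.304,9.99), length = 15
Total = 27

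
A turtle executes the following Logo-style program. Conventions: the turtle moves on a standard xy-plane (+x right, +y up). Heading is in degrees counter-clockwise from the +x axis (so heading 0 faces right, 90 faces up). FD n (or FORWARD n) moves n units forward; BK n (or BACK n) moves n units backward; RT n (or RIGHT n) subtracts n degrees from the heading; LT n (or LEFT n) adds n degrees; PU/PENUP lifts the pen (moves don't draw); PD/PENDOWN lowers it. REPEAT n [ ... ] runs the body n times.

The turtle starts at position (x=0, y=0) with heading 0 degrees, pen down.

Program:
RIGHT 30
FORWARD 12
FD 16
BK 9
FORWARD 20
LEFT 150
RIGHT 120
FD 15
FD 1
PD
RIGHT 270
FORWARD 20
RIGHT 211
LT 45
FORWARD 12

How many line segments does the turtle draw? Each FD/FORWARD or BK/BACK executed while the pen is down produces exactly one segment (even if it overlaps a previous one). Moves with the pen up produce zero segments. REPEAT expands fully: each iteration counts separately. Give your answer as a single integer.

Executing turtle program step by step:
Start: pos=(0,0), heading=0, pen down
RT 30: heading 0 -> 330
FD 12: (0,0) -> (10.392,-6) [heading=330, draw]
FD 16: (10.392,-6) -> (24.249,-14) [heading=330, draw]
BK 9: (24.249,-14) -> (16.454,-9.5) [heading=330, draw]
FD 20: (16.454,-9.5) -> (33.775,-19.5) [heading=330, draw]
LT 150: heading 330 -> 120
RT 120: heading 120 -> 0
FD 15: (33.775,-19.5) -> (48.775,-19.5) [heading=0, draw]
FD 1: (48.775,-19.5) -> (49.775,-19.5) [heading=0, draw]
PD: pen down
RT 270: heading 0 -> 90
FD 20: (49.775,-19.5) -> (49.775,0.5) [heading=90, draw]
RT 211: heading 90 -> 239
LT 45: heading 239 -> 284
FD 12: (49.775,0.5) -> (52.678,-11.144) [heading=284, draw]
Final: pos=(52.678,-11.144), heading=284, 8 segment(s) drawn
Segments drawn: 8

Answer: 8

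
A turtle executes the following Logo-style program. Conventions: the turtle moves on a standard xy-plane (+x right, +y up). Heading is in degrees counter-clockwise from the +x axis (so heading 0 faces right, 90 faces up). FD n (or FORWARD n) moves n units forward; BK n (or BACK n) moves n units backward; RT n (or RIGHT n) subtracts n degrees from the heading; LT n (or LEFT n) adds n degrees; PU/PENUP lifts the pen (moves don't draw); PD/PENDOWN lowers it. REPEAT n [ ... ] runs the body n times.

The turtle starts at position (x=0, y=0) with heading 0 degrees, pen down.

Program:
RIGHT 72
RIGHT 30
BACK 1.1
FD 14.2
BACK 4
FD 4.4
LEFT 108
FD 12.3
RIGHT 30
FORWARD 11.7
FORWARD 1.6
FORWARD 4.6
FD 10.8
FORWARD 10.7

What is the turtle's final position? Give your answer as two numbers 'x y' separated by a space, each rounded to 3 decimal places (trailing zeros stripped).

Answer: 45.42 -27.945

Derivation:
Executing turtle program step by step:
Start: pos=(0,0), heading=0, pen down
RT 72: heading 0 -> 288
RT 30: heading 288 -> 258
BK 1.1: (0,0) -> (0.229,1.076) [heading=258, draw]
FD 14.2: (0.229,1.076) -> (-2.724,-12.814) [heading=258, draw]
BK 4: (-2.724,-12.814) -> (-1.892,-8.901) [heading=258, draw]
FD 4.4: (-1.892,-8.901) -> (-2.807,-13.205) [heading=258, draw]
LT 108: heading 258 -> 6
FD 12.3: (-2.807,-13.205) -> (9.426,-11.919) [heading=6, draw]
RT 30: heading 6 -> 336
FD 11.7: (9.426,-11.919) -> (20.114,-16.678) [heading=336, draw]
FD 1.6: (20.114,-16.678) -> (21.576,-17.329) [heading=336, draw]
FD 4.6: (21.576,-17.329) -> (25.778,-19.2) [heading=336, draw]
FD 10.8: (25.778,-19.2) -> (35.645,-23.593) [heading=336, draw]
FD 10.7: (35.645,-23.593) -> (45.42,-27.945) [heading=336, draw]
Final: pos=(45.42,-27.945), heading=336, 10 segment(s) drawn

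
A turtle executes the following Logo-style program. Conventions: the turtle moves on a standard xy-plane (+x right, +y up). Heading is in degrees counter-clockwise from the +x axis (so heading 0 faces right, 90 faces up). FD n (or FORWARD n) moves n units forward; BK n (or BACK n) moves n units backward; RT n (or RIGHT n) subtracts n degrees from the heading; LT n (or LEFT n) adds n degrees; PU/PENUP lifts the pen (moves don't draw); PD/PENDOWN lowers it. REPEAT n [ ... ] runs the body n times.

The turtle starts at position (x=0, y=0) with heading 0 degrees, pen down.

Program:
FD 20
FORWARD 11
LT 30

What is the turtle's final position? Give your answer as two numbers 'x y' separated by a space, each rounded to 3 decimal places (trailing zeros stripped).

Answer: 31 0

Derivation:
Executing turtle program step by step:
Start: pos=(0,0), heading=0, pen down
FD 20: (0,0) -> (20,0) [heading=0, draw]
FD 11: (20,0) -> (31,0) [heading=0, draw]
LT 30: heading 0 -> 30
Final: pos=(31,0), heading=30, 2 segment(s) drawn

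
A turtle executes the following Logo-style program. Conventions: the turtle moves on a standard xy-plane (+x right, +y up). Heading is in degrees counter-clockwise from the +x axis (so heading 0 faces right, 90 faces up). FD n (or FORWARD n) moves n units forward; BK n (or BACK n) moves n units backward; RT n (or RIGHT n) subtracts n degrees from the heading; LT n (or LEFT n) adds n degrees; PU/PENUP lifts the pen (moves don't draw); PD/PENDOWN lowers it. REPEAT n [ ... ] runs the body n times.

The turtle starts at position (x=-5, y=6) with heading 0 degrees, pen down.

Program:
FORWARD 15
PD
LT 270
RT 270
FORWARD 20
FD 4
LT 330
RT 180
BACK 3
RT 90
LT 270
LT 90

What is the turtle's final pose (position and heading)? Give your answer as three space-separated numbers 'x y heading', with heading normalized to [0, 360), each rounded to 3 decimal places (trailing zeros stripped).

Executing turtle program step by step:
Start: pos=(-5,6), heading=0, pen down
FD 15: (-5,6) -> (10,6) [heading=0, draw]
PD: pen down
LT 270: heading 0 -> 270
RT 270: heading 270 -> 0
FD 20: (10,6) -> (30,6) [heading=0, draw]
FD 4: (30,6) -> (34,6) [heading=0, draw]
LT 330: heading 0 -> 330
RT 180: heading 330 -> 150
BK 3: (34,6) -> (36.598,4.5) [heading=150, draw]
RT 90: heading 150 -> 60
LT 270: heading 60 -> 330
LT 90: heading 330 -> 60
Final: pos=(36.598,4.5), heading=60, 4 segment(s) drawn

Answer: 36.598 4.5 60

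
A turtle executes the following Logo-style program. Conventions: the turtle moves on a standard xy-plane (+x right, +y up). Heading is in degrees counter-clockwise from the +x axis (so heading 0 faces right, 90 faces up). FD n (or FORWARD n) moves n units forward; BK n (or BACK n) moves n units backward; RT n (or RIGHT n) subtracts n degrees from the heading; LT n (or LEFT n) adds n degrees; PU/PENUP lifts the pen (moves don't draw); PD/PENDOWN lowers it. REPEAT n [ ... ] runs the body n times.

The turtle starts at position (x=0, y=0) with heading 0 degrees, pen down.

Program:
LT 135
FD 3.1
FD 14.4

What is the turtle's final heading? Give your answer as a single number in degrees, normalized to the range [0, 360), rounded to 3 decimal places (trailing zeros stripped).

Executing turtle program step by step:
Start: pos=(0,0), heading=0, pen down
LT 135: heading 0 -> 135
FD 3.1: (0,0) -> (-2.192,2.192) [heading=135, draw]
FD 14.4: (-2.192,2.192) -> (-12.374,12.374) [heading=135, draw]
Final: pos=(-12.374,12.374), heading=135, 2 segment(s) drawn

Answer: 135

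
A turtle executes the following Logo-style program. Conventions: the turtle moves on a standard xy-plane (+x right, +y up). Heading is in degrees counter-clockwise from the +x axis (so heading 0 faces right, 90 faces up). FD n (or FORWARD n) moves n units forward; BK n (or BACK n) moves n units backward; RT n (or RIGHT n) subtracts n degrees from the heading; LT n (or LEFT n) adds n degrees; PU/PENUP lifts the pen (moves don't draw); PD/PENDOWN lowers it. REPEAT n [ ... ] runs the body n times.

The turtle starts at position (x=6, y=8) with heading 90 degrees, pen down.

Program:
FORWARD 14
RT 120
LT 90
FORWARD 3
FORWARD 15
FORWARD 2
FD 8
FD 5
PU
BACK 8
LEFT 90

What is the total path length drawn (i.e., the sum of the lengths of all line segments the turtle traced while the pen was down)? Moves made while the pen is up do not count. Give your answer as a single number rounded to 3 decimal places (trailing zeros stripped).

Answer: 47

Derivation:
Executing turtle program step by step:
Start: pos=(6,8), heading=90, pen down
FD 14: (6,8) -> (6,22) [heading=90, draw]
RT 120: heading 90 -> 330
LT 90: heading 330 -> 60
FD 3: (6,22) -> (7.5,24.598) [heading=60, draw]
FD 15: (7.5,24.598) -> (15,37.588) [heading=60, draw]
FD 2: (15,37.588) -> (16,39.321) [heading=60, draw]
FD 8: (16,39.321) -> (20,46.249) [heading=60, draw]
FD 5: (20,46.249) -> (22.5,50.579) [heading=60, draw]
PU: pen up
BK 8: (22.5,50.579) -> (18.5,43.651) [heading=60, move]
LT 90: heading 60 -> 150
Final: pos=(18.5,43.651), heading=150, 6 segment(s) drawn

Segment lengths:
  seg 1: (6,8) -> (6,22), length = 14
  seg 2: (6,22) -> (7.5,24.598), length = 3
  seg 3: (7.5,24.598) -> (15,37.588), length = 15
  seg 4: (15,37.588) -> (16,39.321), length = 2
  seg 5: (16,39.321) -> (20,46.249), length = 8
  seg 6: (20,46.249) -> (22.5,50.579), length = 5
Total = 47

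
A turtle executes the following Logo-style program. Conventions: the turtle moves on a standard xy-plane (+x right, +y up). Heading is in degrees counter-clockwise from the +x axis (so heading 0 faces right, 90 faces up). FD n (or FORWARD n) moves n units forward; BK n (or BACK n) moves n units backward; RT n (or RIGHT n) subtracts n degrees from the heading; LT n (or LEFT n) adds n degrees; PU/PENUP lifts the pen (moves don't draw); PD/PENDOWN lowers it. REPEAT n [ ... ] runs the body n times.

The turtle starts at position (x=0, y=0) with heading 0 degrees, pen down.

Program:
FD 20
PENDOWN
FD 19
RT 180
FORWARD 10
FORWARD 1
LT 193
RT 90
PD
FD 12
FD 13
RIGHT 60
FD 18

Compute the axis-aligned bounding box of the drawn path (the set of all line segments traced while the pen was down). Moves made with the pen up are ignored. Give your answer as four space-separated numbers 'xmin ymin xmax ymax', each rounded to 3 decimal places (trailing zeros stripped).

Executing turtle program step by step:
Start: pos=(0,0), heading=0, pen down
FD 20: (0,0) -> (20,0) [heading=0, draw]
PD: pen down
FD 19: (20,0) -> (39,0) [heading=0, draw]
RT 180: heading 0 -> 180
FD 10: (39,0) -> (29,0) [heading=180, draw]
FD 1: (29,0) -> (28,0) [heading=180, draw]
LT 193: heading 180 -> 13
RT 90: heading 13 -> 283
PD: pen down
FD 12: (28,0) -> (30.699,-11.692) [heading=283, draw]
FD 13: (30.699,-11.692) -> (33.624,-24.359) [heading=283, draw]
RT 60: heading 283 -> 223
FD 18: (33.624,-24.359) -> (20.459,-36.635) [heading=223, draw]
Final: pos=(20.459,-36.635), heading=223, 7 segment(s) drawn

Segment endpoints: x in {0, 20, 20.459, 28, 29, 30.699, 33.624, 39}, y in {-36.635, -24.359, -11.692, 0, 0, 0}
xmin=0, ymin=-36.635, xmax=39, ymax=0

Answer: 0 -36.635 39 0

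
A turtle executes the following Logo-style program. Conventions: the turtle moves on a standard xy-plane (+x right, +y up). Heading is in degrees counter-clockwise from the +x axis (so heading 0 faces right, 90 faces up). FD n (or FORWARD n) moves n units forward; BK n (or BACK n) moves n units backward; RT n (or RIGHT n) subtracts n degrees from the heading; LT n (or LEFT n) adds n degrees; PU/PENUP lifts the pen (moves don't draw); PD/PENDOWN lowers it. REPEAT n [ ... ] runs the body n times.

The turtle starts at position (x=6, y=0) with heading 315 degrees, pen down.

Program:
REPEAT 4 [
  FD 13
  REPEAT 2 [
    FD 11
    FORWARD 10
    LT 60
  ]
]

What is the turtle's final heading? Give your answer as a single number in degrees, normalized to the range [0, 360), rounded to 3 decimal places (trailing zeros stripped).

Answer: 75

Derivation:
Executing turtle program step by step:
Start: pos=(6,0), heading=315, pen down
REPEAT 4 [
  -- iteration 1/4 --
  FD 13: (6,0) -> (15.192,-9.192) [heading=315, draw]
  REPEAT 2 [
    -- iteration 1/2 --
    FD 11: (15.192,-9.192) -> (22.971,-16.971) [heading=315, draw]
    FD 10: (22.971,-16.971) -> (30.042,-24.042) [heading=315, draw]
    LT 60: heading 315 -> 15
    -- iteration 2/2 --
    FD 11: (30.042,-24.042) -> (40.667,-21.195) [heading=15, draw]
    FD 10: (40.667,-21.195) -> (50.326,-18.606) [heading=15, draw]
    LT 60: heading 15 -> 75
  ]
  -- iteration 2/4 --
  FD 13: (50.326,-18.606) -> (53.691,-6.049) [heading=75, draw]
  REPEAT 2 [
    -- iteration 1/2 --
    FD 11: (53.691,-6.049) -> (56.538,4.576) [heading=75, draw]
    FD 10: (56.538,4.576) -> (59.126,14.235) [heading=75, draw]
    LT 60: heading 75 -> 135
    -- iteration 2/2 --
    FD 11: (59.126,14.235) -> (51.348,22.013) [heading=135, draw]
    FD 10: (51.348,22.013) -> (44.277,29.084) [heading=135, draw]
    LT 60: heading 135 -> 195
  ]
  -- iteration 3/4 --
  FD 13: (44.277,29.084) -> (31.72,25.72) [heading=195, draw]
  REPEAT 2 [
    -- iteration 1/2 --
    FD 11: (31.72,25.72) -> (21.094,22.873) [heading=195, draw]
    FD 10: (21.094,22.873) -> (11.435,20.284) [heading=195, draw]
    LT 60: heading 195 -> 255
    -- iteration 2/2 --
    FD 11: (11.435,20.284) -> (8.588,9.659) [heading=255, draw]
    FD 10: (8.588,9.659) -> (6,0) [heading=255, draw]
    LT 60: heading 255 -> 315
  ]
  -- iteration 4/4 --
  FD 13: (6,0) -> (15.192,-9.192) [heading=315, draw]
  REPEAT 2 [
    -- iteration 1/2 --
    FD 11: (15.192,-9.192) -> (22.971,-16.971) [heading=315, draw]
    FD 10: (22.971,-16.971) -> (30.042,-24.042) [heading=315, draw]
    LT 60: heading 315 -> 15
    -- iteration 2/2 --
    FD 11: (30.042,-24.042) -> (40.667,-21.195) [heading=15, draw]
    FD 10: (40.667,-21.195) -> (50.326,-18.606) [heading=15, draw]
    LT 60: heading 15 -> 75
  ]
]
Final: pos=(50.326,-18.606), heading=75, 20 segment(s) drawn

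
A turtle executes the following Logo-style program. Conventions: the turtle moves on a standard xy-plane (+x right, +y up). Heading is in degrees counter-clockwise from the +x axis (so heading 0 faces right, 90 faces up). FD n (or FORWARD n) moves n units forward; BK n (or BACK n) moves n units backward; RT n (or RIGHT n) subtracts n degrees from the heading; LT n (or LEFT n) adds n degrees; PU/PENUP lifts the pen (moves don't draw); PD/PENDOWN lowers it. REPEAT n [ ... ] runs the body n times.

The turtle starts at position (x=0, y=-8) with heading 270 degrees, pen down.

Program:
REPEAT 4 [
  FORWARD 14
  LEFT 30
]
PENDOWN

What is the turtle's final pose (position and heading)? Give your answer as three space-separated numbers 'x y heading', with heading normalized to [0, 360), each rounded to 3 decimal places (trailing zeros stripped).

Answer: 33.124 -41.124 30

Derivation:
Executing turtle program step by step:
Start: pos=(0,-8), heading=270, pen down
REPEAT 4 [
  -- iteration 1/4 --
  FD 14: (0,-8) -> (0,-22) [heading=270, draw]
  LT 30: heading 270 -> 300
  -- iteration 2/4 --
  FD 14: (0,-22) -> (7,-34.124) [heading=300, draw]
  LT 30: heading 300 -> 330
  -- iteration 3/4 --
  FD 14: (7,-34.124) -> (19.124,-41.124) [heading=330, draw]
  LT 30: heading 330 -> 0
  -- iteration 4/4 --
  FD 14: (19.124,-41.124) -> (33.124,-41.124) [heading=0, draw]
  LT 30: heading 0 -> 30
]
PD: pen down
Final: pos=(33.124,-41.124), heading=30, 4 segment(s) drawn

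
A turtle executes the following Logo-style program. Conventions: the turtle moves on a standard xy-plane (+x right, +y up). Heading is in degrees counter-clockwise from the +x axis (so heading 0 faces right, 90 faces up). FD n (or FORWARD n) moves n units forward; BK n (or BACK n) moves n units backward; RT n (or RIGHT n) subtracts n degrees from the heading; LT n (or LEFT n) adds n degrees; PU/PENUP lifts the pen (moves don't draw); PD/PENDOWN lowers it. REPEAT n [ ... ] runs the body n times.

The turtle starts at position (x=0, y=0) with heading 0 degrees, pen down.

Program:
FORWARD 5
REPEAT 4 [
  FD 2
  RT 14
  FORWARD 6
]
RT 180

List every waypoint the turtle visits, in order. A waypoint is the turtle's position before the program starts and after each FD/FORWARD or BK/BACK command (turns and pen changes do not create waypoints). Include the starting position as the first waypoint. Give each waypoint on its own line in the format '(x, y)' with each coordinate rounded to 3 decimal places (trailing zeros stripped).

Executing turtle program step by step:
Start: pos=(0,0), heading=0, pen down
FD 5: (0,0) -> (5,0) [heading=0, draw]
REPEAT 4 [
  -- iteration 1/4 --
  FD 2: (5,0) -> (7,0) [heading=0, draw]
  RT 14: heading 0 -> 346
  FD 6: (7,0) -> (12.822,-1.452) [heading=346, draw]
  -- iteration 2/4 --
  FD 2: (12.822,-1.452) -> (14.762,-1.935) [heading=346, draw]
  RT 14: heading 346 -> 332
  FD 6: (14.762,-1.935) -> (20.06,-4.752) [heading=332, draw]
  -- iteration 3/4 --
  FD 2: (20.06,-4.752) -> (21.826,-5.691) [heading=332, draw]
  RT 14: heading 332 -> 318
  FD 6: (21.826,-5.691) -> (26.285,-9.706) [heading=318, draw]
  -- iteration 4/4 --
  FD 2: (26.285,-9.706) -> (27.771,-11.044) [heading=318, draw]
  RT 14: heading 318 -> 304
  FD 6: (27.771,-11.044) -> (31.126,-16.018) [heading=304, draw]
]
RT 180: heading 304 -> 124
Final: pos=(31.126,-16.018), heading=124, 9 segment(s) drawn
Waypoints (10 total):
(0, 0)
(5, 0)
(7, 0)
(12.822, -1.452)
(14.762, -1.935)
(20.06, -4.752)
(21.826, -5.691)
(26.285, -9.706)
(27.771, -11.044)
(31.126, -16.018)

Answer: (0, 0)
(5, 0)
(7, 0)
(12.822, -1.452)
(14.762, -1.935)
(20.06, -4.752)
(21.826, -5.691)
(26.285, -9.706)
(27.771, -11.044)
(31.126, -16.018)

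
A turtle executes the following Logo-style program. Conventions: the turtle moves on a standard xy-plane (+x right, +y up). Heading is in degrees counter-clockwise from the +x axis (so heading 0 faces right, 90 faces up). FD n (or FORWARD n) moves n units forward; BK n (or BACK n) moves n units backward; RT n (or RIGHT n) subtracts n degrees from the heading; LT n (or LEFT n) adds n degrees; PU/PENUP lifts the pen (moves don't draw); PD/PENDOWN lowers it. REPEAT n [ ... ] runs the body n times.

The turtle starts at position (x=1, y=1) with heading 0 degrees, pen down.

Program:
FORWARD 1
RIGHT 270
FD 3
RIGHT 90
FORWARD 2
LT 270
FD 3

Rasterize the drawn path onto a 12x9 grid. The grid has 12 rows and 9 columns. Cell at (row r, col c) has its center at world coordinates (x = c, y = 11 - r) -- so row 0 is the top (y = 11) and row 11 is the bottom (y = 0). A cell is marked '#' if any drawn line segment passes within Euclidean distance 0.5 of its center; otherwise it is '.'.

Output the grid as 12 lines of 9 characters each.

Answer: .........
.........
.........
.........
.........
.........
.........
..###....
..#.#....
..#.#....
.##.#....
.........

Derivation:
Segment 0: (1,1) -> (2,1)
Segment 1: (2,1) -> (2,4)
Segment 2: (2,4) -> (4,4)
Segment 3: (4,4) -> (4,1)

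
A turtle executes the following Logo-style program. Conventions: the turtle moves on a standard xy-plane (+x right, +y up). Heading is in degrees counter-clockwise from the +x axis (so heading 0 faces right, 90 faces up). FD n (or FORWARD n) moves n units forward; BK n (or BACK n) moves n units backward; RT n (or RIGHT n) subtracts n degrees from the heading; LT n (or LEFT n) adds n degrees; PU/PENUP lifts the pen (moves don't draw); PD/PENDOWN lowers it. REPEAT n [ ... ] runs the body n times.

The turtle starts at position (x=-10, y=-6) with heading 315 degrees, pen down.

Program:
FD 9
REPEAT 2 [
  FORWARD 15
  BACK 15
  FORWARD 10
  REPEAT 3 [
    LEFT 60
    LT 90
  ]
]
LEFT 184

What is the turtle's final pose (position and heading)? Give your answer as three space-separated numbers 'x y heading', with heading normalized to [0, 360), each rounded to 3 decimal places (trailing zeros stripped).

Answer: 10.506 -12.364 319

Derivation:
Executing turtle program step by step:
Start: pos=(-10,-6), heading=315, pen down
FD 9: (-10,-6) -> (-3.636,-12.364) [heading=315, draw]
REPEAT 2 [
  -- iteration 1/2 --
  FD 15: (-3.636,-12.364) -> (6.971,-22.971) [heading=315, draw]
  BK 15: (6.971,-22.971) -> (-3.636,-12.364) [heading=315, draw]
  FD 10: (-3.636,-12.364) -> (3.435,-19.435) [heading=315, draw]
  REPEAT 3 [
    -- iteration 1/3 --
    LT 60: heading 315 -> 15
    LT 90: heading 15 -> 105
    -- iteration 2/3 --
    LT 60: heading 105 -> 165
    LT 90: heading 165 -> 255
    -- iteration 3/3 --
    LT 60: heading 255 -> 315
    LT 90: heading 315 -> 45
  ]
  -- iteration 2/2 --
  FD 15: (3.435,-19.435) -> (14.042,-8.828) [heading=45, draw]
  BK 15: (14.042,-8.828) -> (3.435,-19.435) [heading=45, draw]
  FD 10: (3.435,-19.435) -> (10.506,-12.364) [heading=45, draw]
  REPEAT 3 [
    -- iteration 1/3 --
    LT 60: heading 45 -> 105
    LT 90: heading 105 -> 195
    -- iteration 2/3 --
    LT 60: heading 195 -> 255
    LT 90: heading 255 -> 345
    -- iteration 3/3 --
    LT 60: heading 345 -> 45
    LT 90: heading 45 -> 135
  ]
]
LT 184: heading 135 -> 319
Final: pos=(10.506,-12.364), heading=319, 7 segment(s) drawn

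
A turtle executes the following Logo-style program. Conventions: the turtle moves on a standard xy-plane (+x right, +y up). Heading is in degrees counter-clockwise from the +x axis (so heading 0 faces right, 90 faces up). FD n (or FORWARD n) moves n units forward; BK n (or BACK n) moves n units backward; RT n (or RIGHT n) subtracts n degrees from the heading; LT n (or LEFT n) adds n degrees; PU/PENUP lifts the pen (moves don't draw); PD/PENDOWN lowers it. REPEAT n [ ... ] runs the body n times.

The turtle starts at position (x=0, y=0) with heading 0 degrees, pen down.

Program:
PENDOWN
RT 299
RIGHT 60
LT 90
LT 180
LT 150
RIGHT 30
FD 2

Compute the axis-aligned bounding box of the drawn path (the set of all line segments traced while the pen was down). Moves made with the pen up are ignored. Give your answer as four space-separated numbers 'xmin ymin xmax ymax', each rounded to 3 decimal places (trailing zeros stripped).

Answer: 0 0 1.714 1.03

Derivation:
Executing turtle program step by step:
Start: pos=(0,0), heading=0, pen down
PD: pen down
RT 299: heading 0 -> 61
RT 60: heading 61 -> 1
LT 90: heading 1 -> 91
LT 180: heading 91 -> 271
LT 150: heading 271 -> 61
RT 30: heading 61 -> 31
FD 2: (0,0) -> (1.714,1.03) [heading=31, draw]
Final: pos=(1.714,1.03), heading=31, 1 segment(s) drawn

Segment endpoints: x in {0, 1.714}, y in {0, 1.03}
xmin=0, ymin=0, xmax=1.714, ymax=1.03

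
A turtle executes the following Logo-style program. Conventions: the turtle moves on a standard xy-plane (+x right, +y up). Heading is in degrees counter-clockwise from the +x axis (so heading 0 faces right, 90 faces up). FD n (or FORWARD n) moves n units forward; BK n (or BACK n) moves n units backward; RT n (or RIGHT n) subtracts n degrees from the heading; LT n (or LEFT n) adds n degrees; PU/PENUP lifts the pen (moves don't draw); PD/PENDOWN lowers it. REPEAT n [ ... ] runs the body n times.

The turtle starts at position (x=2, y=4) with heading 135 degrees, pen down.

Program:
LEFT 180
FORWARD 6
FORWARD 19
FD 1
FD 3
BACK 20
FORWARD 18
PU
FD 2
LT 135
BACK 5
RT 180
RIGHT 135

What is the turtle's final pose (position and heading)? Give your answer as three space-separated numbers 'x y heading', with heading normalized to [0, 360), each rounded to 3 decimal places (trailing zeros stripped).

Executing turtle program step by step:
Start: pos=(2,4), heading=135, pen down
LT 180: heading 135 -> 315
FD 6: (2,4) -> (6.243,-0.243) [heading=315, draw]
FD 19: (6.243,-0.243) -> (19.678,-13.678) [heading=315, draw]
FD 1: (19.678,-13.678) -> (20.385,-14.385) [heading=315, draw]
FD 3: (20.385,-14.385) -> (22.506,-16.506) [heading=315, draw]
BK 20: (22.506,-16.506) -> (8.364,-2.364) [heading=315, draw]
FD 18: (8.364,-2.364) -> (21.092,-15.092) [heading=315, draw]
PU: pen up
FD 2: (21.092,-15.092) -> (22.506,-16.506) [heading=315, move]
LT 135: heading 315 -> 90
BK 5: (22.506,-16.506) -> (22.506,-21.506) [heading=90, move]
RT 180: heading 90 -> 270
RT 135: heading 270 -> 135
Final: pos=(22.506,-21.506), heading=135, 6 segment(s) drawn

Answer: 22.506 -21.506 135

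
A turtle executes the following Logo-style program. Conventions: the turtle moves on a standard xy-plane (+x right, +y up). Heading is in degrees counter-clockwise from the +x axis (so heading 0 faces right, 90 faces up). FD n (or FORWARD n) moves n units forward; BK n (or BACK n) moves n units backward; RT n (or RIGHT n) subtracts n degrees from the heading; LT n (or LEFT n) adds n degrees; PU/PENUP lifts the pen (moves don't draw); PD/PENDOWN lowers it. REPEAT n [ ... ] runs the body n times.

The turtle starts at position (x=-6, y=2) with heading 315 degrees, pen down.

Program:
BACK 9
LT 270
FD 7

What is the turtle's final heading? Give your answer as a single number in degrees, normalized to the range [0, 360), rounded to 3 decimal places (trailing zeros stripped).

Answer: 225

Derivation:
Executing turtle program step by step:
Start: pos=(-6,2), heading=315, pen down
BK 9: (-6,2) -> (-12.364,8.364) [heading=315, draw]
LT 270: heading 315 -> 225
FD 7: (-12.364,8.364) -> (-17.314,3.414) [heading=225, draw]
Final: pos=(-17.314,3.414), heading=225, 2 segment(s) drawn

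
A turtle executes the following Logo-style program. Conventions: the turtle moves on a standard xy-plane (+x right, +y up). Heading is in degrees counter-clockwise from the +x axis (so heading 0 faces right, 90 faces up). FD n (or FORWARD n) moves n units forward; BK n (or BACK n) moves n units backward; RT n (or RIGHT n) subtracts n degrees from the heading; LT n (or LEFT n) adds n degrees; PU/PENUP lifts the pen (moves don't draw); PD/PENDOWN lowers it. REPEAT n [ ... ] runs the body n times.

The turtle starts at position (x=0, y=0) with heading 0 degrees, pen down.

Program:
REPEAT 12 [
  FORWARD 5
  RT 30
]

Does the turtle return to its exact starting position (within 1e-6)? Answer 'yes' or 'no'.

Answer: yes

Derivation:
Executing turtle program step by step:
Start: pos=(0,0), heading=0, pen down
REPEAT 12 [
  -- iteration 1/12 --
  FD 5: (0,0) -> (5,0) [heading=0, draw]
  RT 30: heading 0 -> 330
  -- iteration 2/12 --
  FD 5: (5,0) -> (9.33,-2.5) [heading=330, draw]
  RT 30: heading 330 -> 300
  -- iteration 3/12 --
  FD 5: (9.33,-2.5) -> (11.83,-6.83) [heading=300, draw]
  RT 30: heading 300 -> 270
  -- iteration 4/12 --
  FD 5: (11.83,-6.83) -> (11.83,-11.83) [heading=270, draw]
  RT 30: heading 270 -> 240
  -- iteration 5/12 --
  FD 5: (11.83,-11.83) -> (9.33,-16.16) [heading=240, draw]
  RT 30: heading 240 -> 210
  -- iteration 6/12 --
  FD 5: (9.33,-16.16) -> (5,-18.66) [heading=210, draw]
  RT 30: heading 210 -> 180
  -- iteration 7/12 --
  FD 5: (5,-18.66) -> (0,-18.66) [heading=180, draw]
  RT 30: heading 180 -> 150
  -- iteration 8/12 --
  FD 5: (0,-18.66) -> (-4.33,-16.16) [heading=150, draw]
  RT 30: heading 150 -> 120
  -- iteration 9/12 --
  FD 5: (-4.33,-16.16) -> (-6.83,-11.83) [heading=120, draw]
  RT 30: heading 120 -> 90
  -- iteration 10/12 --
  FD 5: (-6.83,-11.83) -> (-6.83,-6.83) [heading=90, draw]
  RT 30: heading 90 -> 60
  -- iteration 11/12 --
  FD 5: (-6.83,-6.83) -> (-4.33,-2.5) [heading=60, draw]
  RT 30: heading 60 -> 30
  -- iteration 12/12 --
  FD 5: (-4.33,-2.5) -> (0,0) [heading=30, draw]
  RT 30: heading 30 -> 0
]
Final: pos=(0,0), heading=0, 12 segment(s) drawn

Start position: (0, 0)
Final position: (0, 0)
Distance = 0; < 1e-6 -> CLOSED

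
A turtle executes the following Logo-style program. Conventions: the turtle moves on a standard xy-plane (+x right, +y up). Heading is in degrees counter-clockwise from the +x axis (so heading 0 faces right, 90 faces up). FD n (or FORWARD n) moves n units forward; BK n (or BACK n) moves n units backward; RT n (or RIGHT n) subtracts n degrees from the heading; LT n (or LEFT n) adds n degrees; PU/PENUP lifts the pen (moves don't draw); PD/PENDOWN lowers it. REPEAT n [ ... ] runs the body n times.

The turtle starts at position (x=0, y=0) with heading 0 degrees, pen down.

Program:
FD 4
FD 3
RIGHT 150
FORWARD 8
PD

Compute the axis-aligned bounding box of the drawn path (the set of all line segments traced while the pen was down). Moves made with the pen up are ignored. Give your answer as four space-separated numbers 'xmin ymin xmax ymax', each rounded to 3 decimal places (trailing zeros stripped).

Executing turtle program step by step:
Start: pos=(0,0), heading=0, pen down
FD 4: (0,0) -> (4,0) [heading=0, draw]
FD 3: (4,0) -> (7,0) [heading=0, draw]
RT 150: heading 0 -> 210
FD 8: (7,0) -> (0.072,-4) [heading=210, draw]
PD: pen down
Final: pos=(0.072,-4), heading=210, 3 segment(s) drawn

Segment endpoints: x in {0, 0.072, 4, 7}, y in {-4, 0}
xmin=0, ymin=-4, xmax=7, ymax=0

Answer: 0 -4 7 0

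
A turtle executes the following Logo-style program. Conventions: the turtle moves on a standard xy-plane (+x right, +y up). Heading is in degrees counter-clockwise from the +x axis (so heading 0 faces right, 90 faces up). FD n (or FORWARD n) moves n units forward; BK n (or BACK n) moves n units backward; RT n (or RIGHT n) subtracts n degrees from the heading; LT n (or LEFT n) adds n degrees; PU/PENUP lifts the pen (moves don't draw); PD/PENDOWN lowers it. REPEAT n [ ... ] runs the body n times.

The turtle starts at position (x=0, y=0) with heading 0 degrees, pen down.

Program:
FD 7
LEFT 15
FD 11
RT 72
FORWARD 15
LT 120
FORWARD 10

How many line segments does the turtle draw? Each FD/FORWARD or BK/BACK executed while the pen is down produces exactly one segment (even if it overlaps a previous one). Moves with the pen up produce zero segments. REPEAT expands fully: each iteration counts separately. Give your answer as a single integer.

Answer: 4

Derivation:
Executing turtle program step by step:
Start: pos=(0,0), heading=0, pen down
FD 7: (0,0) -> (7,0) [heading=0, draw]
LT 15: heading 0 -> 15
FD 11: (7,0) -> (17.625,2.847) [heading=15, draw]
RT 72: heading 15 -> 303
FD 15: (17.625,2.847) -> (25.795,-9.733) [heading=303, draw]
LT 120: heading 303 -> 63
FD 10: (25.795,-9.733) -> (30.335,-0.823) [heading=63, draw]
Final: pos=(30.335,-0.823), heading=63, 4 segment(s) drawn
Segments drawn: 4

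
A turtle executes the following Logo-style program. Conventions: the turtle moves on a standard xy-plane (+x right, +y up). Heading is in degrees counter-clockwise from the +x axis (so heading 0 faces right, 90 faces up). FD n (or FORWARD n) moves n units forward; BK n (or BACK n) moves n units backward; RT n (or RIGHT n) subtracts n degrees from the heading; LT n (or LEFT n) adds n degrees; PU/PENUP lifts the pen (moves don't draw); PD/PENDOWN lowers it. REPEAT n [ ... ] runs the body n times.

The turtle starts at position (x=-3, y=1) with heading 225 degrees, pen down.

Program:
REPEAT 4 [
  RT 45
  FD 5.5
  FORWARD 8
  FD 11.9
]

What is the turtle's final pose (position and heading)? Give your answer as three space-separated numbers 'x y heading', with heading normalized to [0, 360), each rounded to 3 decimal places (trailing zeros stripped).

Executing turtle program step by step:
Start: pos=(-3,1), heading=225, pen down
REPEAT 4 [
  -- iteration 1/4 --
  RT 45: heading 225 -> 180
  FD 5.5: (-3,1) -> (-8.5,1) [heading=180, draw]
  FD 8: (-8.5,1) -> (-16.5,1) [heading=180, draw]
  FD 11.9: (-16.5,1) -> (-28.4,1) [heading=180, draw]
  -- iteration 2/4 --
  RT 45: heading 180 -> 135
  FD 5.5: (-28.4,1) -> (-32.289,4.889) [heading=135, draw]
  FD 8: (-32.289,4.889) -> (-37.946,10.546) [heading=135, draw]
  FD 11.9: (-37.946,10.546) -> (-46.361,18.961) [heading=135, draw]
  -- iteration 3/4 --
  RT 45: heading 135 -> 90
  FD 5.5: (-46.361,18.961) -> (-46.361,24.461) [heading=90, draw]
  FD 8: (-46.361,24.461) -> (-46.361,32.461) [heading=90, draw]
  FD 11.9: (-46.361,32.461) -> (-46.361,44.361) [heading=90, draw]
  -- iteration 4/4 --
  RT 45: heading 90 -> 45
  FD 5.5: (-46.361,44.361) -> (-42.471,48.25) [heading=45, draw]
  FD 8: (-42.471,48.25) -> (-36.815,53.906) [heading=45, draw]
  FD 11.9: (-36.815,53.906) -> (-28.4,62.321) [heading=45, draw]
]
Final: pos=(-28.4,62.321), heading=45, 12 segment(s) drawn

Answer: -28.4 62.321 45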